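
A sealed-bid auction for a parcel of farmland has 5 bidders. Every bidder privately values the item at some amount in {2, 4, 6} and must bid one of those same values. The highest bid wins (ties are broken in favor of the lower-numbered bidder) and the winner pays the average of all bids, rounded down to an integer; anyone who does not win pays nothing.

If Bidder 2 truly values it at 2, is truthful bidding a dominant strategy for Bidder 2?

Yes

Check each profile of the others' bids and compare truth against every alternative bid.
Others bid (2, 2, 4, 4): truth gives 0, best alternative gives -1.
Others bid (2, 4, 2, 4): truth gives 0, best alternative gives -1.
Others bid (2, 4, 4, 2): truth gives 0, best alternative gives -1.
Others bid (2, 4, 4, 4): truth gives 0, best alternative gives -1.
Others bid (2, 2, 2, 2): truth gives 0, best alternative gives 0.
Others bid (2, 2, 2, 4): truth gives 0, best alternative gives 0.
(Remaining 75 profiles checked similarly; truth is weakly best in each.)
In every case the truthful bid is at least as good as any alternative, so it is a dominant strategy.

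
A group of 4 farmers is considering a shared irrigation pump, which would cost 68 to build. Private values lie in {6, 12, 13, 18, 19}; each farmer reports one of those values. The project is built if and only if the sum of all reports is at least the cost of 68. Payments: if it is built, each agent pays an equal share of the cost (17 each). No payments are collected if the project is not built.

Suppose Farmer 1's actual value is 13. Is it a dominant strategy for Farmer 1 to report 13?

No

Consider the case where Farmer 2 reports 18, Farmer 3 reports 18 and Farmer 4 reports 19.
Truthful report 13: project built, pays 17, utility 13 - 17 = -4.
Report 6 instead: project not built, utility 0.
Since 0 > -4, reporting 6 is strictly better here, so truthful reporting is not dominant.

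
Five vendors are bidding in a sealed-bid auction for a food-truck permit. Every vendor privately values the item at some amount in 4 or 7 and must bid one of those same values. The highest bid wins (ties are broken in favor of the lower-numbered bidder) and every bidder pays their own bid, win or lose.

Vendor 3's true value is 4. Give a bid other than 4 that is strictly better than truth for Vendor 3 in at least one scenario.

Suppose Vendor 1 bids 4, Vendor 2 bids 4, Vendor 4 bids 4 and Vendor 5 bids 4.
Bid 4: loses but pays 4, utility -4.
Bid 7: wins, pays 7, utility 4 - 7 = -3.
So bidding 7 beats truth here (-3 > -4).

7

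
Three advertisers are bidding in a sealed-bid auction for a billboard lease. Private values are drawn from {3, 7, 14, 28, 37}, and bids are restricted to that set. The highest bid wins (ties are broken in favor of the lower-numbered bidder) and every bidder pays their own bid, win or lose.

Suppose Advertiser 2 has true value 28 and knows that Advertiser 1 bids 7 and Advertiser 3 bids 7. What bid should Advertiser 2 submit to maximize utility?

Bid 3: loses but pays 3, utility -3.
Bid 7: loses but pays 7, utility -7.
Bid 14: wins, pays 14, utility 28 - 14 = 14.
Bid 28: wins, pays 28, utility 28 - 28 = 0.
Bid 37: wins, pays 37, utility 28 - 37 = -9.
The best choice is 14 with utility 14.

14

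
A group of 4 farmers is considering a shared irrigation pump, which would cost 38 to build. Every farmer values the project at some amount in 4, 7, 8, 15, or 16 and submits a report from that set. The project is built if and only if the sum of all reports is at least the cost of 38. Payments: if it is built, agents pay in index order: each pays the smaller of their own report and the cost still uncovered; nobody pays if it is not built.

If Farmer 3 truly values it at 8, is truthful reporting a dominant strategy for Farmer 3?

Consider the case where Farmer 1 reports 4, Farmer 2 reports 15 and Farmer 4 reports 15.
Truthful report 8: project built, pays 8, utility 8 - 8 = 0.
Report 4 instead: project built, pays 4, utility 8 - 4 = 4.
Since 4 > 0, reporting 4 is strictly better here, so truthful reporting is not dominant.

No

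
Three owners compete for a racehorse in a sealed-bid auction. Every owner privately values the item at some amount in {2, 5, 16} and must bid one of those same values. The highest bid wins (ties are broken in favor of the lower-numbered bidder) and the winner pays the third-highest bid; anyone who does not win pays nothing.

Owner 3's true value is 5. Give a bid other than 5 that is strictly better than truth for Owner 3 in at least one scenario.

Suppose Owner 1 bids 2 and Owner 2 bids 5.
Bid 5: loses, pays 0, utility 0.
Bid 16: wins, pays 2, utility 5 - 2 = 3.
So bidding 16 beats truth here (3 > 0).

16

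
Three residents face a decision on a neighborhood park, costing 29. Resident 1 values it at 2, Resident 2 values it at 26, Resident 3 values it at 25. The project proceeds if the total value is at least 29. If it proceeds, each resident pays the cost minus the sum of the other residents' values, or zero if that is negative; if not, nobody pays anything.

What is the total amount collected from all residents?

3

Total value 53 ≥ cost 29, so it is built.
Resident 1: others sum to 51; max(0, 29 - 51) = 0.
Resident 2: others sum to 27; max(0, 29 - 27) = 2.
Resident 3: others sum to 28; max(0, 29 - 28) = 1.
Total collected = 0 + 2 + 1 = 3.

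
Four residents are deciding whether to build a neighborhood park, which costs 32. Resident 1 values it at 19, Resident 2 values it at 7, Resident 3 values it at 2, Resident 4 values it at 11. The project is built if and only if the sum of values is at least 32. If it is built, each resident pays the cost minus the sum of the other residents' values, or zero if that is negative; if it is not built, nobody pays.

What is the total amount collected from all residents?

16

Total value 39 ≥ cost 32, so it is built.
Resident 1: others sum to 20; max(0, 32 - 20) = 12.
Resident 2: others sum to 32; max(0, 32 - 32) = 0.
Resident 3: others sum to 37; max(0, 32 - 37) = 0.
Resident 4: others sum to 28; max(0, 32 - 28) = 4.
Total collected = 12 + 0 + 0 + 4 = 16.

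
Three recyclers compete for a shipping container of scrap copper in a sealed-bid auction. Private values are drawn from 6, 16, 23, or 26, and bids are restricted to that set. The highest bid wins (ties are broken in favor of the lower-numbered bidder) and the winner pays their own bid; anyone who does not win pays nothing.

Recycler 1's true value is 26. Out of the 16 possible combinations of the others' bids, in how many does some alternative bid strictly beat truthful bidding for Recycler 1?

Others bid (6, 6): truth gives 0; bid 6 gives 20 > 0. Violating.
Others bid (6, 16): truth gives 0; bid 16 gives 10 > 0. Violating.
Others bid (6, 23): truth gives 0; bid 23 gives 3 > 0. Violating.
Others bid (16, 6): truth gives 0; bid 16 gives 10 > 0. Violating.
Others bid (6, 26): truth gives 0; no alternative beats it.
Others bid (16, 26): truth gives 0; no alternative beats it.
(Checking all 16 profiles: 9 have a profitable deviation, 7 do not.)

9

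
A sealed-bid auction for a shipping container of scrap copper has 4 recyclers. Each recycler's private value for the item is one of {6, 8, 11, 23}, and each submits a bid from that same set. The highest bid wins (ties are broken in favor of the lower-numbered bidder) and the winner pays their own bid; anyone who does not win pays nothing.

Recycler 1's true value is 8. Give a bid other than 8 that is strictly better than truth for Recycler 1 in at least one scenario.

6

Suppose Recycler 2 bids 6, Recycler 3 bids 6 and Recycler 4 bids 6.
Bid 8: wins, pays 8, utility 8 - 8 = 0.
Bid 6: wins, pays 6, utility 8 - 6 = 2.
So bidding 6 beats truth here (2 > 0).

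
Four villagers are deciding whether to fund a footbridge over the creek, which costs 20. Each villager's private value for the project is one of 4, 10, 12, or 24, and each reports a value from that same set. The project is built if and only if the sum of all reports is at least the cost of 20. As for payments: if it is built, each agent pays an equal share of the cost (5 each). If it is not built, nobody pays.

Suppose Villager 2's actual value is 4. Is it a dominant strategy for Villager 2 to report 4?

Yes

Check each profile of the others' reports and compare truth against every alternative report.
Others report (4, 4, 4): truth gives 0, best alternative gives -1.
Others report (4, 4, 10): truth gives -1, best alternative gives -1.
Others report (4, 4, 12): truth gives -1, best alternative gives -1.
Others report (4, 4, 24): truth gives -1, best alternative gives -1.
Others report (4, 10, 4): truth gives -1, best alternative gives -1.
Others report (4, 10, 10): truth gives -1, best alternative gives -1.
(Remaining 58 profiles checked similarly; truth is weakly best in each.)
In every case the truthful report is at least as good as any alternative, so it is a dominant strategy.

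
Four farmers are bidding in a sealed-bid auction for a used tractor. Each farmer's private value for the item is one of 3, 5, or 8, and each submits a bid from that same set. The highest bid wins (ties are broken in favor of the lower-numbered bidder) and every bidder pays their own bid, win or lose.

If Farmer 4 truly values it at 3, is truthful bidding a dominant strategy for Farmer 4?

Consider the case where Farmer 1 bids 3, Farmer 2 bids 3 and Farmer 3 bids 3.
Truthful bid 3: loses but pays 3, utility -3.
Bid 5 instead: wins, pays 5, utility 3 - 5 = -2.
Since -2 > -3, bidding 5 is strictly better here, so truthful bidding is not dominant.

No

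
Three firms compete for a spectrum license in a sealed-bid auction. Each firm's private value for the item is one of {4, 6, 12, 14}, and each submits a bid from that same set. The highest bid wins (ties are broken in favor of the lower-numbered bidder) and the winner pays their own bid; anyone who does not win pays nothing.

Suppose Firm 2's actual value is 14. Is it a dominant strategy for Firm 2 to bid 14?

No

Consider the case where Firm 1 bids 4 and Firm 3 bids 4.
Truthful bid 14: wins, pays 14, utility 14 - 14 = 0.
Bid 6 instead: wins, pays 6, utility 14 - 6 = 8.
Since 8 > 0, bidding 6 is strictly better here, so truthful bidding is not dominant.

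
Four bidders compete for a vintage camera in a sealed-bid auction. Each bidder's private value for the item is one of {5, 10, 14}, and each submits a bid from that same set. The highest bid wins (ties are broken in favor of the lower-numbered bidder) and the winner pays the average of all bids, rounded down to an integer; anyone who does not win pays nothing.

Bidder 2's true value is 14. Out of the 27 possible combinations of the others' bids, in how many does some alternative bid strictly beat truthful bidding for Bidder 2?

Others bid (5, 5, 5): truth gives 7; bid 10 gives 8 > 7. Violating.
Others bid (5, 5, 10): truth gives 6; bid 10 gives 7 > 6. Violating.
Others bid (5, 10, 5): truth gives 6; bid 10 gives 7 > 6. Violating.
Others bid (5, 10, 10): truth gives 5; bid 10 gives 6 > 5. Violating.
Others bid (5, 5, 14): truth gives 5; no alternative beats it.
Others bid (5, 10, 14): truth gives 4; no alternative beats it.
(Checking all 27 profiles: 4 have a profitable deviation, 23 do not.)

4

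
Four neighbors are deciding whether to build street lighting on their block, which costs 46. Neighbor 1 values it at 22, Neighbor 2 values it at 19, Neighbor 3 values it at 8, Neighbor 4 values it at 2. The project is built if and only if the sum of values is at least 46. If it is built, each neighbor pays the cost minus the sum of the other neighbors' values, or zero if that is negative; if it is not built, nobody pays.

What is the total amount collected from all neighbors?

34

Total value 51 ≥ cost 46, so it is built.
Neighbor 1: others sum to 29; max(0, 46 - 29) = 17.
Neighbor 2: others sum to 32; max(0, 46 - 32) = 14.
Neighbor 3: others sum to 43; max(0, 46 - 43) = 3.
Neighbor 4: others sum to 49; max(0, 46 - 49) = 0.
Total collected = 17 + 14 + 3 + 0 = 34.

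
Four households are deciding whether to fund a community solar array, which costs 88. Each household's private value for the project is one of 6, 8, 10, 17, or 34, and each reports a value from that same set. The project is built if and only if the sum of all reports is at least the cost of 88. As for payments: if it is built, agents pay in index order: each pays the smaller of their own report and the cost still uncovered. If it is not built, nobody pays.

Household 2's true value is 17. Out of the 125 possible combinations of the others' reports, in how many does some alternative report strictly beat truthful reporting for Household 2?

7

Others report (10, 34, 34): truth gives 0; report 10 gives 7 > 0. Violating.
Others report (17, 34, 34): truth gives 0; report 6 gives 11 > 0. Violating.
Others report (34, 10, 34): truth gives 0; report 10 gives 7 > 0. Violating.
Others report (34, 17, 34): truth gives 0; report 6 gives 11 > 0. Violating.
Others report (6, 6, 6): truth gives 0; no alternative beats it.
Others report (6, 6, 8): truth gives 0; no alternative beats it.
(Checking all 125 profiles: 7 have a profitable deviation, 118 do not.)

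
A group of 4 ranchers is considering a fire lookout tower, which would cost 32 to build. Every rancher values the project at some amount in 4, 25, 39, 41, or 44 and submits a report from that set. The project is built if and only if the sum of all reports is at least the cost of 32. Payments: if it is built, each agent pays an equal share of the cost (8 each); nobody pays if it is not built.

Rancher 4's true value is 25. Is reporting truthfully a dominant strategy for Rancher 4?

Yes

Check each profile of the others' reports and compare truth against every alternative report.
Others report (4, 4, 4): truth gives 17, best alternative gives 17.
Others report (4, 4, 25): truth gives 17, best alternative gives 17.
Others report (4, 4, 39): truth gives 17, best alternative gives 17.
Others report (4, 4, 41): truth gives 17, best alternative gives 17.
Others report (4, 4, 44): truth gives 17, best alternative gives 17.
Others report (4, 25, 4): truth gives 17, best alternative gives 17.
(Remaining 119 profiles checked similarly; truth is weakly best in each.)
In every case the truthful report is at least as good as any alternative, so it is a dominant strategy.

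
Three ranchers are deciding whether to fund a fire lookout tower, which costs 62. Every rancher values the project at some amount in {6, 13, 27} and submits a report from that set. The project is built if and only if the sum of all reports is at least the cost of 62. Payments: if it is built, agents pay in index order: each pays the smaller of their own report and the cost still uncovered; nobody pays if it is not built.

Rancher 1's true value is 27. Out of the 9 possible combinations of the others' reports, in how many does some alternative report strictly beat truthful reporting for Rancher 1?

Others report (27, 27): truth gives 0; report 13 gives 14 > 0. Violating.
Others report (6, 6): truth gives 0; no alternative beats it.
Others report (6, 13): truth gives 0; no alternative beats it.
(Checking all 9 profiles: 1 has a profitable deviation, 8 do not.)

1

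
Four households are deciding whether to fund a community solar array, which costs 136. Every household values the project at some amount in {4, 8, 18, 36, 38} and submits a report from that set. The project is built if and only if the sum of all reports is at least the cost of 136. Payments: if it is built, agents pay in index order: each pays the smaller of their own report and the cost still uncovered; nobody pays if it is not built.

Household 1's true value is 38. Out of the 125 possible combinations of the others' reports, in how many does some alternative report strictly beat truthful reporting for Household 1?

8

Others report (36, 36, 36): truth gives 0; report 36 gives 2 > 0. Violating.
Others report (36, 36, 38): truth gives 0; report 36 gives 2 > 0. Violating.
Others report (36, 38, 36): truth gives 0; report 36 gives 2 > 0. Violating.
Others report (36, 38, 38): truth gives 0; report 36 gives 2 > 0. Violating.
Others report (4, 4, 4): truth gives 0; no alternative beats it.
Others report (4, 4, 8): truth gives 0; no alternative beats it.
(Checking all 125 profiles: 8 have a profitable deviation, 117 do not.)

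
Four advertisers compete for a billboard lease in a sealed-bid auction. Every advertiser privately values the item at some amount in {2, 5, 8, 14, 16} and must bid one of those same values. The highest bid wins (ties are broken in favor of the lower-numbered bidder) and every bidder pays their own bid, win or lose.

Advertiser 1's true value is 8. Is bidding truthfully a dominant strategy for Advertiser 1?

No

Consider the case where Advertiser 2 bids 2, Advertiser 3 bids 2 and Advertiser 4 bids 2.
Truthful bid 8: wins, pays 8, utility 8 - 8 = 0.
Bid 2 instead: wins, pays 2, utility 8 - 2 = 6.
Since 6 > 0, bidding 2 is strictly better here, so truthful bidding is not dominant.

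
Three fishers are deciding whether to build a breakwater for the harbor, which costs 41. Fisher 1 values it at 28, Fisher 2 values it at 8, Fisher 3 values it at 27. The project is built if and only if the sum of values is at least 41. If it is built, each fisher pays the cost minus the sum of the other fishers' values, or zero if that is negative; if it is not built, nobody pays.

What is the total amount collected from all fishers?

Total value 63 ≥ cost 41, so it is built.
Fisher 1: others sum to 35; max(0, 41 - 35) = 6.
Fisher 2: others sum to 55; max(0, 41 - 55) = 0.
Fisher 3: others sum to 36; max(0, 41 - 36) = 5.
Total collected = 6 + 0 + 5 = 11.

11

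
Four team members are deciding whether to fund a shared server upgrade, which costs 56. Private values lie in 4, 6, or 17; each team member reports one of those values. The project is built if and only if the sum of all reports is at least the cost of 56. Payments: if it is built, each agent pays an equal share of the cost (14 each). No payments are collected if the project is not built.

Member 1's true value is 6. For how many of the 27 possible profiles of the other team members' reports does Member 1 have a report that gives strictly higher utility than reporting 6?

Others report (17, 17, 17): truth gives -8; report 4 gives 0 > -8. Violating.
Others report (4, 4, 4): truth gives 0; no alternative beats it.
Others report (4, 4, 6): truth gives 0; no alternative beats it.
(Checking all 27 profiles: 1 has a profitable deviation, 26 do not.)

1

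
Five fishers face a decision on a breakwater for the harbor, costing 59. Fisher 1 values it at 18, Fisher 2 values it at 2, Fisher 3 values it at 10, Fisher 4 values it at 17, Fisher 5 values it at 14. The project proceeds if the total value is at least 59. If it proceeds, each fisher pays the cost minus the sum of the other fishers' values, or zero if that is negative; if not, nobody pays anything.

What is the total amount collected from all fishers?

Total value 61 ≥ cost 59, so it is built.
Fisher 1: others sum to 43; max(0, 59 - 43) = 16.
Fisher 2: others sum to 59; max(0, 59 - 59) = 0.
Fisher 3: others sum to 51; max(0, 59 - 51) = 8.
Fisher 4: others sum to 44; max(0, 59 - 44) = 15.
Fisher 5: others sum to 47; max(0, 59 - 47) = 12.
Total collected = 16 + 0 + 8 + 15 + 12 = 51.

51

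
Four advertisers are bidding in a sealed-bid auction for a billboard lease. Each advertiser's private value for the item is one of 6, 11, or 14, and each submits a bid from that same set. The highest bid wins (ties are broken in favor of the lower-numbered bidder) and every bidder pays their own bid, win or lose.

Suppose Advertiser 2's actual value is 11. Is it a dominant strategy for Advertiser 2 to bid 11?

No

Consider the case where Advertiser 1 bids 6, Advertiser 3 bids 6 and Advertiser 4 bids 14.
Truthful bid 11: loses but pays 11, utility -11.
Bid 6 instead: loses but pays 6, utility -6.
Since -6 > -11, bidding 6 is strictly better here, so truthful bidding is not dominant.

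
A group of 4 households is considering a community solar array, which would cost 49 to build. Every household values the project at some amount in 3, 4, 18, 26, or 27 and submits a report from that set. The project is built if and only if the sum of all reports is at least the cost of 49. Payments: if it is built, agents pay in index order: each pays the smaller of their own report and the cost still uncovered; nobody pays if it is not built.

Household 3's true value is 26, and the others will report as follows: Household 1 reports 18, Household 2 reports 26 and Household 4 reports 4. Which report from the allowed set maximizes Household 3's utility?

Report 3: project built, pays 3, utility 26 - 3 = 23.
Report 4: project built, pays 4, utility 26 - 4 = 22.
Report 18: project built, pays 5, utility 26 - 5 = 21.
Report 26: project built, pays 5, utility 26 - 5 = 21.
Report 27: project built, pays 5, utility 26 - 5 = 21.
The best choice is 3 with utility 23.

3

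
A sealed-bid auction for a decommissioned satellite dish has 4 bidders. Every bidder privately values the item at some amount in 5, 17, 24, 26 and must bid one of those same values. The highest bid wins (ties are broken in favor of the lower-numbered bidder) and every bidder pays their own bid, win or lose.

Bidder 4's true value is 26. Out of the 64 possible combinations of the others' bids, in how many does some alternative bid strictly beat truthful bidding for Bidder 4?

Others bid (5, 5, 5): truth gives 0; bid 17 gives 9 > 0. Violating.
Others bid (5, 5, 17): truth gives 0; bid 24 gives 2 > 0. Violating.
Others bid (5, 5, 26): truth gives -26; bid 5 gives -5 > -26. Violating.
Others bid (5, 17, 5): truth gives 0; bid 24 gives 2 > 0. Violating.
Others bid (5, 5, 24): truth gives 0; no alternative beats it.
Others bid (5, 17, 24): truth gives 0; no alternative beats it.
(Checking all 64 profiles: 45 have a profitable deviation, 19 do not.)

45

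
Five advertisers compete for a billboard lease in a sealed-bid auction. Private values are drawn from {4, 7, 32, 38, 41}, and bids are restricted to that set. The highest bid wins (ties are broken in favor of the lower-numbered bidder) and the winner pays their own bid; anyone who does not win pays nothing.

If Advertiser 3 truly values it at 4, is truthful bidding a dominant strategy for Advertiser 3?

Check each profile of the others' bids and compare truth against every alternative bid.
Others bid (4, 4, 4, 4): truth gives 0, best alternative gives -3.
Others bid (4, 4, 4, 7): truth gives 0, best alternative gives -3.
Others bid (4, 4, 7, 4): truth gives 0, best alternative gives -3.
Others bid (4, 4, 7, 7): truth gives 0, best alternative gives -3.
Others bid (4, 4, 4, 32): truth gives 0, best alternative gives 0.
Others bid (4, 4, 4, 38): truth gives 0, best alternative gives 0.
(Remaining 619 profiles checked similarly; truth is weakly best in each.)
In every case the truthful bid is at least as good as any alternative, so it is a dominant strategy.

Yes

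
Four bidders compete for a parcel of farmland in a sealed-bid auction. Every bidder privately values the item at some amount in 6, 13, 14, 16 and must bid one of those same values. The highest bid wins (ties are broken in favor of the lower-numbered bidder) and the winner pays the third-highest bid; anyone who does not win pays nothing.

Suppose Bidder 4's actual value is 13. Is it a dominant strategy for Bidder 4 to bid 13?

No

Consider the case where Bidder 1 bids 6, Bidder 2 bids 6 and Bidder 3 bids 13.
Truthful bid 13: loses, pays 0, utility 0.
Bid 14 instead: wins, pays 6, utility 13 - 6 = 7.
Since 7 > 0, bidding 14 is strictly better here, so truthful bidding is not dominant.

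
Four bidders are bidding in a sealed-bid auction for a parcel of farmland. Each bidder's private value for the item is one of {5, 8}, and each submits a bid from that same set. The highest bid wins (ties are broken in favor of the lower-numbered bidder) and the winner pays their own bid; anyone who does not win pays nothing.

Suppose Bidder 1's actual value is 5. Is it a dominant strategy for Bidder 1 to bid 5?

Check each profile of the others' bids and compare truth against every alternative bid.
Others bid (5, 5, 5): truth gives 0, best alternative gives -3.
Others bid (5, 5, 8): truth gives 0, best alternative gives -3.
Others bid (5, 8, 5): truth gives 0, best alternative gives -3.
Others bid (5, 8, 8): truth gives 0, best alternative gives -3.
Others bid (8, 5, 5): truth gives 0, best alternative gives -3.
Others bid (8, 5, 8): truth gives 0, best alternative gives -3.
(Remaining 2 profiles checked similarly; truth is weakly best in each.)
In every case the truthful bid is at least as good as any alternative, so it is a dominant strategy.

Yes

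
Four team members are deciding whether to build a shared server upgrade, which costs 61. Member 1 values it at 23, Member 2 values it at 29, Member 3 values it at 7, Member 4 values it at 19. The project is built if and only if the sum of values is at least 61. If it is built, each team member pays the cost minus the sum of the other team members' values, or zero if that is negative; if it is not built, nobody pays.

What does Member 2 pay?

Total value 78 ≥ cost 61, so the project is built.
The other team members' values sum to 49.
Cost minus that sum is 61 - 49 = 12.

12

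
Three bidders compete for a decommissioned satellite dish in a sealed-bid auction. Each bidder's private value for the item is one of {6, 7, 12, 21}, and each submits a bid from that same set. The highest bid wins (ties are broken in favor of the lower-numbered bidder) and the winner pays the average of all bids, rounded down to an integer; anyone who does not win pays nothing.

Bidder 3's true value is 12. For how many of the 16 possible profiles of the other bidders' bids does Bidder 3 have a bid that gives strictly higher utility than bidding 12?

Others bid (6, 6): truth gives 4; bid 7 gives 6 > 4. Violating.
Others bid (6, 7): truth gives 4; no alternative beats it.
Others bid (6, 12): truth gives 0; no alternative beats it.
(Checking all 16 profiles: 1 has a profitable deviation, 15 do not.)

1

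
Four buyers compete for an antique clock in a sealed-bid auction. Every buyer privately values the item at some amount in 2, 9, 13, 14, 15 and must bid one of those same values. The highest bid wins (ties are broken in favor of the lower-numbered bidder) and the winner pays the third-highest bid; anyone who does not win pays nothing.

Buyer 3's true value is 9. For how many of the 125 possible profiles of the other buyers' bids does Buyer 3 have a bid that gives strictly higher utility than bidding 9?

9

Others bid (2, 2, 13): truth gives 0; bid 13 gives 7 > 0. Violating.
Others bid (2, 2, 14): truth gives 0; bid 14 gives 7 > 0. Violating.
Others bid (2, 2, 15): truth gives 0; bid 15 gives 7 > 0. Violating.
Others bid (2, 9, 2): truth gives 0; bid 13 gives 7 > 0. Violating.
Others bid (2, 2, 2): truth gives 7; no alternative beats it.
Others bid (2, 2, 9): truth gives 7; no alternative beats it.
(Checking all 125 profiles: 9 have a profitable deviation, 116 do not.)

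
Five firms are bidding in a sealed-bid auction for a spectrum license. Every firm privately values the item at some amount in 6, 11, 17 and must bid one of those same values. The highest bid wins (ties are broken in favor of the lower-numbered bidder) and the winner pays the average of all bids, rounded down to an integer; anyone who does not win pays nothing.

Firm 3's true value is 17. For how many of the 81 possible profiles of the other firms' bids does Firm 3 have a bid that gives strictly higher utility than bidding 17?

4

Others bid (6, 6, 6, 6): truth gives 9; bid 11 gives 10 > 9. Violating.
Others bid (6, 6, 6, 11): truth gives 8; bid 11 gives 9 > 8. Violating.
Others bid (6, 6, 11, 6): truth gives 8; bid 11 gives 9 > 8. Violating.
Others bid (6, 6, 11, 11): truth gives 7; bid 11 gives 8 > 7. Violating.
Others bid (6, 6, 6, 17): truth gives 7; no alternative beats it.
Others bid (6, 6, 11, 17): truth gives 6; no alternative beats it.
(Checking all 81 profiles: 4 have a profitable deviation, 77 do not.)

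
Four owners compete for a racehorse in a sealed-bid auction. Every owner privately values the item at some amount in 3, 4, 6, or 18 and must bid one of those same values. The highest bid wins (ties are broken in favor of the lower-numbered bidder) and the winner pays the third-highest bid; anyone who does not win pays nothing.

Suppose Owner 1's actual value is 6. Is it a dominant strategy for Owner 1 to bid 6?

Consider the case where Owner 2 bids 3, Owner 3 bids 3 and Owner 4 bids 18.
Truthful bid 6: loses, pays 0, utility 0.
Bid 18 instead: wins, pays 3, utility 6 - 3 = 3.
Since 3 > 0, bidding 18 is strictly better here, so truthful bidding is not dominant.

No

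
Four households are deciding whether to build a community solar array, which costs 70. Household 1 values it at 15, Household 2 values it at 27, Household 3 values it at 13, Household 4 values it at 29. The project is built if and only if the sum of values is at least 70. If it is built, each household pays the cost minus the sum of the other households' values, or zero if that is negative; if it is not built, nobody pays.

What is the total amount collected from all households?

Total value 84 ≥ cost 70, so it is built.
Household 1: others sum to 69; max(0, 70 - 69) = 1.
Household 2: others sum to 57; max(0, 70 - 57) = 13.
Household 3: others sum to 71; max(0, 70 - 71) = 0.
Household 4: others sum to 55; max(0, 70 - 55) = 15.
Total collected = 1 + 13 + 0 + 15 = 29.

29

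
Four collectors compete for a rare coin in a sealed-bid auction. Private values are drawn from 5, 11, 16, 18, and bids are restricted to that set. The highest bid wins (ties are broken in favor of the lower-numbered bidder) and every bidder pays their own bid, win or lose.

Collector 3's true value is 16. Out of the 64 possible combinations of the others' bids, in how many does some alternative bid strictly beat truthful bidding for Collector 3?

Others bid (5, 5, 5): truth gives 0; bid 11 gives 5 > 0. Violating.
Others bid (5, 5, 11): truth gives 0; bid 11 gives 5 > 0. Violating.
Others bid (5, 5, 18): truth gives -16; bid 18 gives -2 > -16. Violating.
Others bid (5, 11, 18): truth gives -16; bid 18 gives -2 > -16. Violating.
Others bid (5, 5, 16): truth gives 0; no alternative beats it.
Others bid (5, 11, 5): truth gives 0; no alternative beats it.
(Checking all 64 profiles: 54 have a profitable deviation, 10 do not.)

54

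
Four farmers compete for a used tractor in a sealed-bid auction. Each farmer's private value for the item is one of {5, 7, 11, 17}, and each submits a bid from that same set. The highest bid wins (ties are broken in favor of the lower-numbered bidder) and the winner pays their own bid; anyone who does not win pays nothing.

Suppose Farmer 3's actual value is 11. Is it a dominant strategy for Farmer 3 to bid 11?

Consider the case where Farmer 1 bids 5, Farmer 2 bids 5 and Farmer 4 bids 5.
Truthful bid 11: wins, pays 11, utility 11 - 11 = 0.
Bid 7 instead: wins, pays 7, utility 11 - 7 = 4.
Since 4 > 0, bidding 7 is strictly better here, so truthful bidding is not dominant.

No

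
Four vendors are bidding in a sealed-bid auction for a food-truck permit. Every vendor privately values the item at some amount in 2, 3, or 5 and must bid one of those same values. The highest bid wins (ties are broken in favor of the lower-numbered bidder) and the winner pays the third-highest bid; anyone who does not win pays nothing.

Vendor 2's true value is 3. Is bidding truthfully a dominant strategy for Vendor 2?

No

Consider the case where Vendor 1 bids 2, Vendor 3 bids 2 and Vendor 4 bids 5.
Truthful bid 3: loses, pays 0, utility 0.
Bid 5 instead: wins, pays 2, utility 3 - 2 = 1.
Since 1 > 0, bidding 5 is strictly better here, so truthful bidding is not dominant.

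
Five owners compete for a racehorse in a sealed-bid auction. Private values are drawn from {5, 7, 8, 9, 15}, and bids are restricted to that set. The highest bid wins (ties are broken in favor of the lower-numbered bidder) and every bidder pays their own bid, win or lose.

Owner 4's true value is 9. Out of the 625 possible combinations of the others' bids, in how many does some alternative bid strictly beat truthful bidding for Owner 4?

Others bid (5, 5, 5, 5): truth gives 0; bid 7 gives 2 > 0. Violating.
Others bid (5, 5, 5, 7): truth gives 0; bid 7 gives 2 > 0. Violating.
Others bid (5, 5, 5, 8): truth gives 0; bid 8 gives 1 > 0. Violating.
Others bid (5, 5, 5, 15): truth gives -9; bid 5 gives -5 > -9. Violating.
Others bid (5, 5, 5, 9): truth gives 0; no alternative beats it.
Others bid (5, 5, 7, 9): truth gives 0; no alternative beats it.
(Checking all 625 profiles: 541 have a profitable deviation, 84 do not.)

541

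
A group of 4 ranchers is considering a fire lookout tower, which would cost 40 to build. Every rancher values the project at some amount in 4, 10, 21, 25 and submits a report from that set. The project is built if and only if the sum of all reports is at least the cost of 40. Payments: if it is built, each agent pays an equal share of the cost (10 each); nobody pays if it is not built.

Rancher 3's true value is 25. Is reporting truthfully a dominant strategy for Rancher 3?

Yes

Check each profile of the others' reports and compare truth against every alternative report.
Others report (4, 4, 10): truth gives 15, best alternative gives 0.
Others report (4, 10, 4): truth gives 15, best alternative gives 0.
Others report (10, 4, 4): truth gives 15, best alternative gives 0.
Others report (4, 4, 21): truth gives 15, best alternative gives 15.
Others report (4, 4, 25): truth gives 15, best alternative gives 15.
Others report (4, 10, 10): truth gives 15, best alternative gives 15.
(Remaining 58 profiles checked similarly; truth is weakly best in each.)
In every case the truthful report is at least as good as any alternative, so it is a dominant strategy.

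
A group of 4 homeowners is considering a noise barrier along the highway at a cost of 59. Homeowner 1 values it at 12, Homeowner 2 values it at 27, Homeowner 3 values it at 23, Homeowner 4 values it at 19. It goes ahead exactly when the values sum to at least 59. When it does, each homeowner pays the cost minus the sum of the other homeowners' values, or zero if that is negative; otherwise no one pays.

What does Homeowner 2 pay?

5

Total value 81 ≥ cost 59, so the project is built.
The other homeowners' values sum to 54.
Cost minus that sum is 59 - 54 = 5.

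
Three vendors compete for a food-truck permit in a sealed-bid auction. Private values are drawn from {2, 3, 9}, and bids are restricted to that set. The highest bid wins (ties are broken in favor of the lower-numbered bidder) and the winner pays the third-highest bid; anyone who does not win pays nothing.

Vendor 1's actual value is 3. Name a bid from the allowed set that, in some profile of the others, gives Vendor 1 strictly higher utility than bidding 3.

9

Suppose Vendor 2 bids 2 and Vendor 3 bids 9.
Bid 3: loses, pays 0, utility 0.
Bid 9: wins, pays 2, utility 3 - 2 = 1.
So bidding 9 beats truth here (1 > 0).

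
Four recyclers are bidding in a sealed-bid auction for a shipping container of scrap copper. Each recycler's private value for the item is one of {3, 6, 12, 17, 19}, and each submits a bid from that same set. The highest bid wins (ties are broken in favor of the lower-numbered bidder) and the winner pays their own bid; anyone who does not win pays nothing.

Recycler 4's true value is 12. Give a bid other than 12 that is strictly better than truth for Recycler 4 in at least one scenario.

Suppose Recycler 1 bids 3, Recycler 2 bids 3 and Recycler 3 bids 3.
Bid 12: wins, pays 12, utility 12 - 12 = 0.
Bid 6: wins, pays 6, utility 12 - 6 = 6.
So bidding 6 beats truth here (6 > 0).

6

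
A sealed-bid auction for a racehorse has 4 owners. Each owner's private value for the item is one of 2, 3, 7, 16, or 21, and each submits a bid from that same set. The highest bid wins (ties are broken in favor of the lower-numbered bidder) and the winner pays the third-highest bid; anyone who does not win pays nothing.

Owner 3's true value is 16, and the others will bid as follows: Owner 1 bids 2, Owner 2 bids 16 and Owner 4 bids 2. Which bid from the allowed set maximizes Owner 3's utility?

21

Bid 2: loses, pays 0, utility 0.
Bid 3: loses, pays 0, utility 0.
Bid 7: loses, pays 0, utility 0.
Bid 16: loses, pays 0, utility 0.
Bid 21: wins, pays 2, utility 16 - 2 = 14.
The best choice is 21 with utility 14.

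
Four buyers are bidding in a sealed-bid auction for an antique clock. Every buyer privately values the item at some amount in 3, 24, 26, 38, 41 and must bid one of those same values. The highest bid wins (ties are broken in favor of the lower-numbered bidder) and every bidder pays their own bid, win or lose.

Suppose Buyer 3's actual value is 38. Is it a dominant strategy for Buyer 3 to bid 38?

Consider the case where Buyer 1 bids 3, Buyer 2 bids 3 and Buyer 4 bids 3.
Truthful bid 38: wins, pays 38, utility 38 - 38 = 0.
Bid 24 instead: wins, pays 24, utility 38 - 24 = 14.
Since 14 > 0, bidding 24 is strictly better here, so truthful bidding is not dominant.

No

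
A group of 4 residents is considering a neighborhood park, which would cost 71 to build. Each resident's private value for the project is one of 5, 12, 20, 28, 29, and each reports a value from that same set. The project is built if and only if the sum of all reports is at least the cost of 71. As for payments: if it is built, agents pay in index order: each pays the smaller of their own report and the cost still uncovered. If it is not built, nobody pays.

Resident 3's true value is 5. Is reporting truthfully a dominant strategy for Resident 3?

Yes

Check each profile of the others' reports and compare truth against every alternative report.
Others report (5, 28, 28): truth gives 0, best alternative gives -7.
Others report (5, 28, 29): truth gives 0, best alternative gives -7.
Others report (5, 29, 28): truth gives 0, best alternative gives -7.
Others report (5, 29, 29): truth gives 0, best alternative gives -7.
Others report (12, 20, 28): truth gives 0, best alternative gives -7.
Others report (12, 20, 29): truth gives 0, best alternative gives -7.
(Remaining 119 profiles checked similarly; truth is weakly best in each.)
In every case the truthful report is at least as good as any alternative, so it is a dominant strategy.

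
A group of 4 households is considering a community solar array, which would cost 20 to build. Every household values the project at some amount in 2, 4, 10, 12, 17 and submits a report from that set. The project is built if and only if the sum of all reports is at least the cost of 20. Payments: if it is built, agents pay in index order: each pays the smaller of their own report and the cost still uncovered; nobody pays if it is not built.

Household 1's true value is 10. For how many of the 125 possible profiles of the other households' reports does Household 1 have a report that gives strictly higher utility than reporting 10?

114

Others report (2, 2, 12): truth gives 0; report 4 gives 6 > 0. Violating.
Others report (2, 2, 17): truth gives 0; report 2 gives 8 > 0. Violating.
Others report (2, 4, 10): truth gives 0; report 4 gives 6 > 0. Violating.
Others report (2, 4, 12): truth gives 0; report 2 gives 8 > 0. Violating.
Others report (2, 2, 2): truth gives 0; no alternative beats it.
Others report (2, 2, 4): truth gives 0; no alternative beats it.
(Checking all 125 profiles: 114 have a profitable deviation, 11 do not.)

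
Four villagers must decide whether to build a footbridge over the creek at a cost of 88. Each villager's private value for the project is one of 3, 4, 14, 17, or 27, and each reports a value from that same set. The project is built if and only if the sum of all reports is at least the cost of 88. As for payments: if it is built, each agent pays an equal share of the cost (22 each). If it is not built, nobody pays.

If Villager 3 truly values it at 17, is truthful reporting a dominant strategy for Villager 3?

No

Consider the case where Villager 1 reports 17, Villager 2 reports 27 and Villager 4 reports 27.
Truthful report 17: project built, pays 22, utility 17 - 22 = -5.
Report 3 instead: project not built, utility 0.
Since 0 > -5, reporting 3 is strictly better here, so truthful reporting is not dominant.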